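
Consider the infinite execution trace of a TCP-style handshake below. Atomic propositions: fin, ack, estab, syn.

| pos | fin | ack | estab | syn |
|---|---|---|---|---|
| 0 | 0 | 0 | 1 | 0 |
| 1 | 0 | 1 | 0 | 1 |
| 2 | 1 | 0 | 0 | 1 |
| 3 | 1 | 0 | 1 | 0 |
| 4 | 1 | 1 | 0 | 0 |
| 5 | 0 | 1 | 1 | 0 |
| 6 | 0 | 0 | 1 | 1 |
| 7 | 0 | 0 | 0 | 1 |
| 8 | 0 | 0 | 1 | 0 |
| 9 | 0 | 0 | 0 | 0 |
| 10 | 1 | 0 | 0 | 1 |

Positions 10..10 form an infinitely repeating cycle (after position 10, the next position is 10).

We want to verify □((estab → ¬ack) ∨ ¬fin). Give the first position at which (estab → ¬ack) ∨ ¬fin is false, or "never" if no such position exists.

(estab → ¬ack) ∨ ¬fin holds at every position 0..10, and those are all the positions the trace ever visits, so the invariant □((estab → ¬ack) ∨ ¬fin) is never violated.

never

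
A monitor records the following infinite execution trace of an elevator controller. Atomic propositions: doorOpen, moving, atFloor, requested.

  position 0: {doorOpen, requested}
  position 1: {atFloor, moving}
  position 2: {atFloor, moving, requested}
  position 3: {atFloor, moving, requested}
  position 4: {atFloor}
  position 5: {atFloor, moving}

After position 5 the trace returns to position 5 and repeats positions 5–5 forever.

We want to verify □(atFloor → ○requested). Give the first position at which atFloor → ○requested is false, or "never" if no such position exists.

Check atFloor → ○requested at each position in order: 0 ✓, 1 ✓, 2 ✓.
At position 3 the labels are {atFloor, moving, requested} and the next position 4 has {atFloor}, so atFloor → ○requested is false there. This is the first violation.

3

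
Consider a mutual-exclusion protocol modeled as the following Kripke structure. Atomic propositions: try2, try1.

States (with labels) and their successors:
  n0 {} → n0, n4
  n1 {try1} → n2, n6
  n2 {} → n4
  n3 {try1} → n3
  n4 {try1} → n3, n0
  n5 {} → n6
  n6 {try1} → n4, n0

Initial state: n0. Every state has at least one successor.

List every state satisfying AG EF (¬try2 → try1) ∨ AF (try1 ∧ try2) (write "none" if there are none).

{n0, n1, n2, n3, n4, n5, n6}

States satisfying EF (¬try2 → try1): {n0, n1, n2, n3, n4, n5, n6}.
States satisfying AG EF (¬try2 → try1): {n0, n1, n2, n3, n4, n5, n6}.
States satisfying try1 ∧ try2: ∅.
States satisfying AF (try1 ∧ try2): ∅.
States satisfying AG EF (¬try2 → try1) ∨ AF (try1 ∧ try2): {n0, n1, n2, n3, n4, n5, n6}.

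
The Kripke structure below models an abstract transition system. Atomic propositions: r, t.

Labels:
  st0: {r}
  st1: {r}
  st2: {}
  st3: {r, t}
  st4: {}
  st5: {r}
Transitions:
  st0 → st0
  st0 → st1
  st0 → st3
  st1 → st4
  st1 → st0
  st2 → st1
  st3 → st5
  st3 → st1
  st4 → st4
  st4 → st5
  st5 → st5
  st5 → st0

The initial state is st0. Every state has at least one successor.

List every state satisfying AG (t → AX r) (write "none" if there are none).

{st0, st1, st2, st3, st4, st5}

States satisfying t → AX r: {st0, st1, st2, st3, st4, st5}.
States satisfying AG (t → AX r): {st0, st1, st2, st3, st4, st5}.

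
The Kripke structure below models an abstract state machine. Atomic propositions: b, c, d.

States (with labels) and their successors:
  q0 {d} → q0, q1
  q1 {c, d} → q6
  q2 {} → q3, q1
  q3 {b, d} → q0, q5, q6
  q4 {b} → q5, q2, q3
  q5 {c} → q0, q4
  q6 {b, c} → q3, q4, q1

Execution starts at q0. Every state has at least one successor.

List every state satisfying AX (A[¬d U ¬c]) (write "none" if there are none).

States satisfying A[¬d U ¬c]: {q0, q2, q3, q4, q5}.
States satisfying AX (A[¬d U ¬c]): {q4, q5}.

{q4, q5}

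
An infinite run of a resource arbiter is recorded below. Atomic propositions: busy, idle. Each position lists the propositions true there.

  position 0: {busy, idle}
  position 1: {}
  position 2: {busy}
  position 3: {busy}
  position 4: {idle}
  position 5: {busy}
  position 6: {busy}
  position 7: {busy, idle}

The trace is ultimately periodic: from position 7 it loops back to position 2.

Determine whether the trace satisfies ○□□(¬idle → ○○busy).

Does not hold

The position after 0 is 1; □□(¬idle → ○○busy) is false there.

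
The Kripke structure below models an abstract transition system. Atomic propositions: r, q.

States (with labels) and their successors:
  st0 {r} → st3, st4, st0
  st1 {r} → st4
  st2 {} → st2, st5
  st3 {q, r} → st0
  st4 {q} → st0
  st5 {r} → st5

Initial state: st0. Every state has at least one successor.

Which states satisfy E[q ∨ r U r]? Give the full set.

{st0, st1, st3, st4, st5}

States satisfying q ∨ r: {st0, st1, st3, st4, st5}.
States satisfying r: {st0, st1, st3, st5}.
States satisfying E[q ∨ r U r]: {st0, st1, st3, st4, st5}.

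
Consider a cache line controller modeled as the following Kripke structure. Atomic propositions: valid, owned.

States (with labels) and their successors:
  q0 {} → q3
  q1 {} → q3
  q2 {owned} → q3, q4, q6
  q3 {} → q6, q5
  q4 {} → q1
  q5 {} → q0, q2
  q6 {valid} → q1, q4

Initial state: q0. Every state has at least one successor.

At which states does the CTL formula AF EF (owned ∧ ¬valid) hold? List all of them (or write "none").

States satisfying EF (owned ∧ ¬valid): {q0, q1, q2, q3, q4, q5, q6}.
States satisfying AF EF (owned ∧ ¬valid): {q0, q1, q2, q3, q4, q5, q6}.

{q0, q1, q2, q3, q4, q5, q6}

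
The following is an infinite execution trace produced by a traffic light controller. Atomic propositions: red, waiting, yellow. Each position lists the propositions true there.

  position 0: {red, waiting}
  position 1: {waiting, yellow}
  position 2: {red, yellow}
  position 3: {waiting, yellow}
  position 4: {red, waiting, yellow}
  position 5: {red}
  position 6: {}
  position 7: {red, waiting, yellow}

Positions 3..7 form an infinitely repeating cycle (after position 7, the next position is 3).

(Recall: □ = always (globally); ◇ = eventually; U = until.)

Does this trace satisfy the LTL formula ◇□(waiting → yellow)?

□(waiting → yellow) holds at position 1, which is reachable from 0, so ◇□(waiting → yellow) holds.

Holds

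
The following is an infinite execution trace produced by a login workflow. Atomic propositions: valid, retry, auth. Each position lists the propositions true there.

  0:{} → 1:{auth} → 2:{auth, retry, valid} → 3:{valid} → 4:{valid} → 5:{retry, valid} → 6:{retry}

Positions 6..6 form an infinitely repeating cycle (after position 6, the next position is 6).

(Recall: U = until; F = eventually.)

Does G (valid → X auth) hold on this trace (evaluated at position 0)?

valid → X auth must hold at every position from 0 onward. It fails at position 2, so G (valid → X auth) is false.
Positions where valid holds: 2, 3, 4, 5.
Check X auth at each: 2→fails, 3→fails, 4→fails, 5→fails.

Violated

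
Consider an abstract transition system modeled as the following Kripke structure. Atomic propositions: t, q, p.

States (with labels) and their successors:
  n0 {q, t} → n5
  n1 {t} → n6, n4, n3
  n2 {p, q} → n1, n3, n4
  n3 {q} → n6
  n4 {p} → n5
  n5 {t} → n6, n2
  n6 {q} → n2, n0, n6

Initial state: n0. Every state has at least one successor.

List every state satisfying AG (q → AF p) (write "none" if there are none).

States satisfying q → AF p: {n1, n2, n4, n5}.
States satisfying AG (q → AF p): ∅.

none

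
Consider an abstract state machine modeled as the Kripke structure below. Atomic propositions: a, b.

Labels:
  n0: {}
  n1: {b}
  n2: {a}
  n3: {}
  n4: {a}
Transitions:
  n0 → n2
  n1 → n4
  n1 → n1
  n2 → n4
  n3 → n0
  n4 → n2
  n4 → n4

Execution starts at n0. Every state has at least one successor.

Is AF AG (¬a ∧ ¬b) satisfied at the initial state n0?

States satisfying AG (¬a ∧ ¬b): ∅.
States satisfying AF AG (¬a ∧ ¬b): ∅.
There is a path from n0 along which AG (¬a ∧ ¬b) never holds.
n0 ∉ Sat(AF AG (¬a ∧ ¬b)).

Violated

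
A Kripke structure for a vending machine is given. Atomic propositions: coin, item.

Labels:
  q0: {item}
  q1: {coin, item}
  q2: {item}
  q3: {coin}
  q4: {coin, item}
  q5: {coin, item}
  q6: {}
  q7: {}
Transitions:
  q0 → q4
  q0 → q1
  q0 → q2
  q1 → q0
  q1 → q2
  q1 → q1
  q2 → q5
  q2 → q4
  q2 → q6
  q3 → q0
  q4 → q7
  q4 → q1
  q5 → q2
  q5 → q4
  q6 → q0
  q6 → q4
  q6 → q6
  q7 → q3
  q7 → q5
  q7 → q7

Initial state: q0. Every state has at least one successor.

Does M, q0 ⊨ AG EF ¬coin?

Satisfied

States satisfying EF ¬coin: {q0, q1, q2, q3, q4, q5, q6, q7}.
States satisfying AG EF ¬coin: {q0, q1, q2, q3, q4, q5, q6, q7}.
Every state reachable from q0 satisfies EF ¬coin.
q0 ∈ Sat(AG EF ¬coin).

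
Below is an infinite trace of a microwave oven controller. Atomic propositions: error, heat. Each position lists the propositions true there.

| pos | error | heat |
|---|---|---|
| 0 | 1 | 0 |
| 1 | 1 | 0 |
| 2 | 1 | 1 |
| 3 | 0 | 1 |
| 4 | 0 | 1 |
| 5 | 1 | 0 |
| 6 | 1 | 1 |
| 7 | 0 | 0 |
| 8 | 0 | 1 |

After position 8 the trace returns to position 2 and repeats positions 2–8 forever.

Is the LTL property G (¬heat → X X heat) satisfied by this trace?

Violated

¬heat → X X heat must hold at every position from 0 onward. It fails at position 5, so G (¬heat → X X heat) is false.
Positions where ¬heat holds: 0, 1, 5, 7.
Check X X heat at each: 0→ok, 1→ok, 5→fails, 7→ok.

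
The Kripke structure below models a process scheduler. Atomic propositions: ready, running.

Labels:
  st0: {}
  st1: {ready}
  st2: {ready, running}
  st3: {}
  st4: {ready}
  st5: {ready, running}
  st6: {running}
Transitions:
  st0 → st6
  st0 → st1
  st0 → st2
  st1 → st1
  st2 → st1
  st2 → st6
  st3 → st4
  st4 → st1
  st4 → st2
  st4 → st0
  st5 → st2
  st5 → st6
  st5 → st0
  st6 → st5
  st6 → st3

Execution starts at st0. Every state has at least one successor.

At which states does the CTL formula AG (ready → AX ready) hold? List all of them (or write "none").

{st1}

States satisfying ready → AX ready: {st0, st1, st3, st6}.
States satisfying AG (ready → AX ready): {st1}.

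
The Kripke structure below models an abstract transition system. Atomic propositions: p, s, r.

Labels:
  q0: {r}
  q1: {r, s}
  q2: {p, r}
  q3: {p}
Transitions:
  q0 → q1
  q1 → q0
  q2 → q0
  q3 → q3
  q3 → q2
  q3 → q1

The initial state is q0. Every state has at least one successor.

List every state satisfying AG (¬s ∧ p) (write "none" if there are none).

States satisfying ¬s ∧ p: {q2, q3}.
States satisfying AG (¬s ∧ p): ∅.

none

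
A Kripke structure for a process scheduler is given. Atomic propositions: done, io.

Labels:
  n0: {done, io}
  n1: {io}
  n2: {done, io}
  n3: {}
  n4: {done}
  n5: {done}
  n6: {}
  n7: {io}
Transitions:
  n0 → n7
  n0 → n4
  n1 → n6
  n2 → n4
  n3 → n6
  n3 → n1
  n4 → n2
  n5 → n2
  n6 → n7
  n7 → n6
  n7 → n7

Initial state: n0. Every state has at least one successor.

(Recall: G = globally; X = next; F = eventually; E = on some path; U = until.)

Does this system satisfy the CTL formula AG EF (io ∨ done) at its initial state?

States satisfying EF (io ∨ done): {n0, n1, n2, n3, n4, n5, n6, n7}.
States satisfying AG EF (io ∨ done): {n0, n1, n2, n3, n4, n5, n6, n7}.
Every state reachable from n0 satisfies EF (io ∨ done).
n0 ∈ Sat(AG EF (io ∨ done)).

Yes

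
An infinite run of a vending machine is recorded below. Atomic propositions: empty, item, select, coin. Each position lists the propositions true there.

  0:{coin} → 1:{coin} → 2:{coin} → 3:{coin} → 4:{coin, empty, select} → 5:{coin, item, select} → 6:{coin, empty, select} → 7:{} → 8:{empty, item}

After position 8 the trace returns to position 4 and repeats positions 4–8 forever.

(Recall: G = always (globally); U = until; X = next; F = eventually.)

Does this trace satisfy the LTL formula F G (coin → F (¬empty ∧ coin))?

Satisfied

G (coin → F (¬empty ∧ coin)) holds at position 0, which is reachable from 0, so F G (coin → F (¬empty ∧ coin)) holds.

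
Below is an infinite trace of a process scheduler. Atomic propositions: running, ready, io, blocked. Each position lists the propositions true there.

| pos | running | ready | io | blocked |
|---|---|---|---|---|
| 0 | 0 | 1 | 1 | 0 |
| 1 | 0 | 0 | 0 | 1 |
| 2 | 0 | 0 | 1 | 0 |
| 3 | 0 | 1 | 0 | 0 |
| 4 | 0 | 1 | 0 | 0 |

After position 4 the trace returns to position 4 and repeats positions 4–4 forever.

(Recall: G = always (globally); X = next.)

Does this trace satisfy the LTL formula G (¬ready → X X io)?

¬ready → X X io must hold at every position from 0 onward. It fails at position 1, so G (¬ready → X X io) is false.
Positions where ¬ready holds: 1, 2.
Check X X io at each: 1→fails, 2→fails.

Violated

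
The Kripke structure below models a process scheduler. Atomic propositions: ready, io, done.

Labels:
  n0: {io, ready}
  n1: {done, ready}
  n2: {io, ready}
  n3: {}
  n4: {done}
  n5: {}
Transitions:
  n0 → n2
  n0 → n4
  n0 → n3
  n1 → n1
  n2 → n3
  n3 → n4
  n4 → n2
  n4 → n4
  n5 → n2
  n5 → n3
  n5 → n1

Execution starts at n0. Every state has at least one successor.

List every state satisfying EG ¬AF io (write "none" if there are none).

States satisfying ¬AF io: {n1, n3, n4, n5}.
States satisfying EG ¬AF io: {n1, n3, n4, n5}.

{n1, n3, n4, n5}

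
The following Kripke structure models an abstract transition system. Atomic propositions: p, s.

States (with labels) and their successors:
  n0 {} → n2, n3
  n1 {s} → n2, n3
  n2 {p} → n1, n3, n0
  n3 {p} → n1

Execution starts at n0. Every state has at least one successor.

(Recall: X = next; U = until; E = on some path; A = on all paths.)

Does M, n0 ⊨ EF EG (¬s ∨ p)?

Yes

States satisfying EG (¬s ∨ p): {n0, n2}.
States satisfying EF EG (¬s ∨ p): {n0, n1, n2, n3}.
Some path from n0 reaches a state where EG (¬s ∨ p) holds.
n0 ∈ Sat(EF EG (¬s ∨ p)).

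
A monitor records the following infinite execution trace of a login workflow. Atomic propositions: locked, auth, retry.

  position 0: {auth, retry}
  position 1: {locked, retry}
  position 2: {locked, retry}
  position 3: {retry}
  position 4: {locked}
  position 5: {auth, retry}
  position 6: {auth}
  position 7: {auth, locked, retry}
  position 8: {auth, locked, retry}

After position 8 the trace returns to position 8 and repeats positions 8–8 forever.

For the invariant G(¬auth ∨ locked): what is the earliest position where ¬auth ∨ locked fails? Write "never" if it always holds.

At position 0 the labels are {auth, retry}, so ¬auth ∨ locked is false there. This is the first violation.

0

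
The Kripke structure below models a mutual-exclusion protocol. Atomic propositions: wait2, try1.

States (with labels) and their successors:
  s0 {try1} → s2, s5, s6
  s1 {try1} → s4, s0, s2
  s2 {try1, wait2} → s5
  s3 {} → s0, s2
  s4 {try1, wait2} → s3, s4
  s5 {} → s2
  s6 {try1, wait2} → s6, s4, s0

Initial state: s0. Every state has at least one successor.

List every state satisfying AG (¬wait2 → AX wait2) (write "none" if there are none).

{s2, s5}

States satisfying ¬wait2 → AX wait2: {s2, s4, s5, s6}.
States satisfying AG (¬wait2 → AX wait2): {s2, s5}.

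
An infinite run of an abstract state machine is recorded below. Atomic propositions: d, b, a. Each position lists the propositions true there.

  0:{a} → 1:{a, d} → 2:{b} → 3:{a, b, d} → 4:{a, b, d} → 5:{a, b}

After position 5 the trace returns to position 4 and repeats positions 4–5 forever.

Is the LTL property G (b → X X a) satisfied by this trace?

b → X X a holds at every position 0..5, and those are all positions ever visited, so G (b → X X a) holds.
Positions where b holds: 2, 3, 4, 5.
Check X X a at each: 2→ok, 3→ok, 4→ok, 5→ok.

Holds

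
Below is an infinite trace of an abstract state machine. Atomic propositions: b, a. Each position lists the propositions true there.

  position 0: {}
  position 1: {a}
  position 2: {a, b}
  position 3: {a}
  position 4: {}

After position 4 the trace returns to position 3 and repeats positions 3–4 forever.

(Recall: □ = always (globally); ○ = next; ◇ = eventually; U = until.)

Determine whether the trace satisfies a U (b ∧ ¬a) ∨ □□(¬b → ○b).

Walking from position 0: at position 0, b ∧ ¬a has not yet held and a fails, so a U (b ∧ ¬a) is false.
□(¬b → ○b) must hold at every position from 0 onward. It fails at position 0, so □□(¬b → ○b) is false.
At position 0: a U (b ∧ ¬a) is false; □□(¬b → ○b) is false; so a U (b ∧ ¬a) ∨ □□(¬b → ○b) is false.

No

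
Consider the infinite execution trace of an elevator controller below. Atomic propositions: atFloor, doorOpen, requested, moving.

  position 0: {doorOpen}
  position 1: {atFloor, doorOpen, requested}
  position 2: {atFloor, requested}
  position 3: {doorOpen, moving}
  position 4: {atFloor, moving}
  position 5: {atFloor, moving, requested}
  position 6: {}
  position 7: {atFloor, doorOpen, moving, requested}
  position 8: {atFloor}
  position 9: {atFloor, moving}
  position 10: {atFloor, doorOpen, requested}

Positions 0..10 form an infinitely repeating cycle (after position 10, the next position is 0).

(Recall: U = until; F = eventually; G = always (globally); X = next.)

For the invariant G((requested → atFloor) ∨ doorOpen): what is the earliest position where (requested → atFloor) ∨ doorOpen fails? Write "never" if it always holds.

(requested → atFloor) ∨ doorOpen holds at every position 0..10, and those are all the positions the trace ever visits, so the invariant G((requested → atFloor) ∨ doorOpen) is never violated.

never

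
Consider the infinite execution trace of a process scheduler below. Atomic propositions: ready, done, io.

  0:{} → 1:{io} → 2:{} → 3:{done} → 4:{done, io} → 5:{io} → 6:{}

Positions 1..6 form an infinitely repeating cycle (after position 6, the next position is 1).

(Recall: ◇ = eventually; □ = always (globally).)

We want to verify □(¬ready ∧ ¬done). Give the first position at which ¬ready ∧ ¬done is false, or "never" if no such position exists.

3

Check ¬ready ∧ ¬done at each position in order: 0 ✓, 1 ✓, 2 ✓.
At position 3 the labels are {done}, so ¬ready ∧ ¬done is false there. This is the first violation.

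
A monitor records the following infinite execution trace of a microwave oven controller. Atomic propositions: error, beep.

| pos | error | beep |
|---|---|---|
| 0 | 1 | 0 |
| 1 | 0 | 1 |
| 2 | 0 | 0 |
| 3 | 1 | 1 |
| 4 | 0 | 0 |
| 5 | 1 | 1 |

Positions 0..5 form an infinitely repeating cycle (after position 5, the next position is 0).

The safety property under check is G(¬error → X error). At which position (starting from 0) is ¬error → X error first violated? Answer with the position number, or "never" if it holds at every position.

1

Check ¬error → X error at each position in order: 0 ✓.
At position 1 the labels are {beep} and the next position 2 has {}, so ¬error → X error is false there. This is the first violation.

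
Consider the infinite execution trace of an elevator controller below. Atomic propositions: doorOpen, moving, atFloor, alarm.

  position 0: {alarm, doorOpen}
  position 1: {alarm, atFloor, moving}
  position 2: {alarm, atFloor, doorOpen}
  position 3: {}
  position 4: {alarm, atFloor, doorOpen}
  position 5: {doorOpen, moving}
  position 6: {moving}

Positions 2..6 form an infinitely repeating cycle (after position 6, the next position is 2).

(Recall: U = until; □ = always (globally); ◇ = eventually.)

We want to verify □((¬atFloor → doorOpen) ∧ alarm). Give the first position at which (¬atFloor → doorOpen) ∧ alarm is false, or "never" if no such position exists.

Check (¬atFloor → doorOpen) ∧ alarm at each position in order: 0 ✓, 1 ✓, 2 ✓.
At position 3 the labels are {}, so (¬atFloor → doorOpen) ∧ alarm is false there. This is the first violation.

3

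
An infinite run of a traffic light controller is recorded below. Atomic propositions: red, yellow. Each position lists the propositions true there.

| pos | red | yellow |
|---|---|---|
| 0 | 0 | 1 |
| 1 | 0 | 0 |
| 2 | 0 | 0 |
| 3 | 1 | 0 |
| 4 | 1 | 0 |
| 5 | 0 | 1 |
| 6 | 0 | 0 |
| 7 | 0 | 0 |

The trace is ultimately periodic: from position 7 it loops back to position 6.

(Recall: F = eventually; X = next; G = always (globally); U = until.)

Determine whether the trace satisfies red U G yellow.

Walking from position 0: at position 0, G yellow has not yet held and red fails, so red U G yellow is false.

Violated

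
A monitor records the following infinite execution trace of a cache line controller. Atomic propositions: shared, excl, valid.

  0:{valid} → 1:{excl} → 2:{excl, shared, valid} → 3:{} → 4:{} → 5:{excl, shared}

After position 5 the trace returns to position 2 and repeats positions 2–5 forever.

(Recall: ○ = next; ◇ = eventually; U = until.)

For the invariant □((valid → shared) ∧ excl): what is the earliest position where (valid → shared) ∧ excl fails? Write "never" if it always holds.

At position 0 the labels are {valid}, so (valid → shared) ∧ excl is false there. This is the first violation.

0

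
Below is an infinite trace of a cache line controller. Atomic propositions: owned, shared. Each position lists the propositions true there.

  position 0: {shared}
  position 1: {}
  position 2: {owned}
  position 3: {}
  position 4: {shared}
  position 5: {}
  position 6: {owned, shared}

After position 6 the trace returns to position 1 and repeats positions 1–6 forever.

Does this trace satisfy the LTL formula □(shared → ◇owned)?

Yes

shared → ◇owned holds at every position 0..6, and those are all positions ever visited, so □(shared → ◇owned) holds.
Positions where shared holds: 0, 4, 6.
Check ◇owned at each: 0→ok, 4→ok, 6→ok.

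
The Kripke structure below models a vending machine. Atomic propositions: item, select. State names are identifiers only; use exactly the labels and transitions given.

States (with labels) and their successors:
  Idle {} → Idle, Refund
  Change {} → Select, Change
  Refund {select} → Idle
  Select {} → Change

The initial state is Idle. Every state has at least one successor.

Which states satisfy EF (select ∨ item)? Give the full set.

States satisfying select ∨ item: {Refund}.
States satisfying EF (select ∨ item): {Idle, Refund}.

{Idle, Refund}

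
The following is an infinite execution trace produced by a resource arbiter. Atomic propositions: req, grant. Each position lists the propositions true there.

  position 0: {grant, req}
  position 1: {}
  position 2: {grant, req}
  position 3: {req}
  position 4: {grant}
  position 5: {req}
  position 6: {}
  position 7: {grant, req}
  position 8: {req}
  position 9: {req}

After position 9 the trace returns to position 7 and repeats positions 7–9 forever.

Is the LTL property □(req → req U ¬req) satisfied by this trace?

Does not hold

req → req U ¬req must hold at every position from 0 onward. It fails at position 7, so □(req → req U ¬req) is false.
Positions where req holds: 0, 2, 3, 5, 7, 8, 9.
Check req U ¬req at each: 0→ok, 2→ok, 3→ok, 5→ok, 7→fails, 8→fails, 9→fails.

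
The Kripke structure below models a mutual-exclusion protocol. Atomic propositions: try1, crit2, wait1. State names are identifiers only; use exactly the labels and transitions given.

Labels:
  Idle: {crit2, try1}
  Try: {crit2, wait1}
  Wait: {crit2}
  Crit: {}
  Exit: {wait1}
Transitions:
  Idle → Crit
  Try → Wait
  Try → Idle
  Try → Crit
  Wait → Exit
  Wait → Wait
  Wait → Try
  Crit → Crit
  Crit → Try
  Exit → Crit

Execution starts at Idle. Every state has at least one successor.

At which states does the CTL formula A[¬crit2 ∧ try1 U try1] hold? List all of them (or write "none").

States satisfying ¬crit2 ∧ try1: ∅.
States satisfying try1: {Idle}.
States satisfying A[¬crit2 ∧ try1 U try1]: {Idle}.

{Idle}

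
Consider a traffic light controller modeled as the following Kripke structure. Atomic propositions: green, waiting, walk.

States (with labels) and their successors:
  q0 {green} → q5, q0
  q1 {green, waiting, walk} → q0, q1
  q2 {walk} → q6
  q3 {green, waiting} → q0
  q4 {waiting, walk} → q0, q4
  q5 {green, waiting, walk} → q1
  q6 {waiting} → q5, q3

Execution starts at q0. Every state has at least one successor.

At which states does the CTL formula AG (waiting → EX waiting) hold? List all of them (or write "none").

States satisfying waiting → EX waiting: {q0, q1, q2, q4, q5, q6}.
States satisfying AG (waiting → EX waiting): {q0, q1, q4, q5}.

{q0, q1, q4, q5}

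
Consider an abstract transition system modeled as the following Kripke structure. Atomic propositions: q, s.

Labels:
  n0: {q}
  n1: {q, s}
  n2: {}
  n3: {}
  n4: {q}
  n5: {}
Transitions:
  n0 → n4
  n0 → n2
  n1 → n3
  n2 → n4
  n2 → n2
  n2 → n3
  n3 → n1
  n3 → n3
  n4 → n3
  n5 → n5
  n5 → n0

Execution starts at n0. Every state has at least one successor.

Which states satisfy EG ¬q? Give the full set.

{n2, n3, n5}

States satisfying ¬q: {n2, n3, n5}.
States satisfying EG ¬q: {n2, n3, n5}.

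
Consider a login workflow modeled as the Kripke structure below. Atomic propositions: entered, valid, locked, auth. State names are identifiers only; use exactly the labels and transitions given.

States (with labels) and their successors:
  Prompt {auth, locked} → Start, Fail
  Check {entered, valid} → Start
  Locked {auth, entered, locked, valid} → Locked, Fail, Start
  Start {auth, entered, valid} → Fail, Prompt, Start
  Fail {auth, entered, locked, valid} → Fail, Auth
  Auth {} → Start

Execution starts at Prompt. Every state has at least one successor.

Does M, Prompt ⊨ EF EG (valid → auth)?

States satisfying EG (valid → auth): {Prompt, Locked, Start, Fail, Auth}.
States satisfying EF EG (valid → auth): {Prompt, Check, Locked, Start, Fail, Auth}.
Some path from Prompt reaches a state where EG (valid → auth) holds.
Prompt ∈ Sat(EF EG (valid → auth)).

Yes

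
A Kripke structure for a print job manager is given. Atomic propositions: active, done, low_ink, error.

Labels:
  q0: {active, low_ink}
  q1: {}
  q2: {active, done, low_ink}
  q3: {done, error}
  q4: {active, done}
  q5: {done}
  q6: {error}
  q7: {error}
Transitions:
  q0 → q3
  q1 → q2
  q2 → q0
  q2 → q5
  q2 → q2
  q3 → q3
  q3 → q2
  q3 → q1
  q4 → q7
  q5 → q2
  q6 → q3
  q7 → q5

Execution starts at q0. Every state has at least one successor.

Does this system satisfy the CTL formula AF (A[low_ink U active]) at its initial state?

States satisfying A[low_ink U active]: {q0, q2, q4}.
States satisfying AF (A[low_ink U active]): {q0, q1, q2, q4, q5, q7}.
q0 ∈ Sat(AF (A[low_ink U active])).

Satisfied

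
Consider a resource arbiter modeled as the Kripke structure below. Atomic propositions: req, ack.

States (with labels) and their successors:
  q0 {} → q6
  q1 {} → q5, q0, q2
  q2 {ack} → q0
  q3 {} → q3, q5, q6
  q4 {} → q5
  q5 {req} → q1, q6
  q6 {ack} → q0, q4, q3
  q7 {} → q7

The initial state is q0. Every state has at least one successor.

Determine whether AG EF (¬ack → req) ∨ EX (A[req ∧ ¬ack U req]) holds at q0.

Holds

States satisfying EF (¬ack → req): {q0, q1, q2, q3, q4, q5, q6}.
States satisfying AG EF (¬ack → req): {q0, q1, q2, q3, q4, q5, q6}.
States satisfying A[req ∧ ¬ack U req]: {q5}.
States satisfying EX (A[req ∧ ¬ack U req]): {q1, q3, q4}.
States satisfying AG EF (¬ack → req) ∨ EX (A[req ∧ ¬ack U req]): {q0, q1, q2, q3, q4, q5, q6}.
q0 ∈ Sat(AG EF (¬ack → req) ∨ EX (A[req ∧ ¬ack U req])).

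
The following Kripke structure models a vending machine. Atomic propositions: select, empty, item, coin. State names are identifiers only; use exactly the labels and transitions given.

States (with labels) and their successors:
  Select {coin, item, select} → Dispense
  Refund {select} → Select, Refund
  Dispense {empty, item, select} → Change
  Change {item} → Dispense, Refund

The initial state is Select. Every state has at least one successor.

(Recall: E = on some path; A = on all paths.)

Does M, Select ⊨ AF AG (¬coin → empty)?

Violated

States satisfying AG (¬coin → empty): ∅.
States satisfying AF AG (¬coin → empty): ∅.
There is a path from Select along which AG (¬coin → empty) never holds.
Select ∉ Sat(AF AG (¬coin → empty)).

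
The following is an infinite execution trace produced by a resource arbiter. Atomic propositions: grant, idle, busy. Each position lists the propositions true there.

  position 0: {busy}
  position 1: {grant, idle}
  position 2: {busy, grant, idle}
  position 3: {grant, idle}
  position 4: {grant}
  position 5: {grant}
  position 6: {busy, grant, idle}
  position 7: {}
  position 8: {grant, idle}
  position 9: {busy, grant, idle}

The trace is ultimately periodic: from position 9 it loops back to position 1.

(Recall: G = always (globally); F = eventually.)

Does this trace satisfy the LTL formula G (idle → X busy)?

No

idle → X busy must hold at every position from 0 onward. It fails at position 2, so G (idle → X busy) is false.
Positions where idle holds: 1, 2, 3, 6, 8, 9.
Check X busy at each: 1→ok, 2→fails, 3→fails, 6→fails, 8→ok, 9→fails.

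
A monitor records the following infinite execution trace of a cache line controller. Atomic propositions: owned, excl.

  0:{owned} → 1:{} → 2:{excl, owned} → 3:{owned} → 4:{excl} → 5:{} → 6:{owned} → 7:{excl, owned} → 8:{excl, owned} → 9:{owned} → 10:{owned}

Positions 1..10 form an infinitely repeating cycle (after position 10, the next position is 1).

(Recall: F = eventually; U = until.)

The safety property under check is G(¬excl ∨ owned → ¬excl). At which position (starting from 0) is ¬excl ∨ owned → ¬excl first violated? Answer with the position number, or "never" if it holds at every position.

2

Check ¬excl ∨ owned → ¬excl at each position in order: 0 ✓, 1 ✓.
At position 2 the labels are {excl, owned}, so ¬excl ∨ owned → ¬excl is false there. This is the first violation.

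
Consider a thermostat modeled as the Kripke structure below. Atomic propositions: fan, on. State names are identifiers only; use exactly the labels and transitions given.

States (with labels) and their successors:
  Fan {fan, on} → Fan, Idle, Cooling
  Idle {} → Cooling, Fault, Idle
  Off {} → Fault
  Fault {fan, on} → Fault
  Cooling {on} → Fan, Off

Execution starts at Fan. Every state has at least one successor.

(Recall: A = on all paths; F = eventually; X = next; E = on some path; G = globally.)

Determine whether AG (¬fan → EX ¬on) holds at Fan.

No

States satisfying ¬fan → EX ¬on: {Fan, Idle, Fault, Cooling}.
States satisfying AG (¬fan → EX ¬on): {Fault}.
Off is reachable from Fan and violates ¬fan → EX ¬on, so AG fails at Fan.
Fan ∉ Sat(AG (¬fan → EX ¬on)).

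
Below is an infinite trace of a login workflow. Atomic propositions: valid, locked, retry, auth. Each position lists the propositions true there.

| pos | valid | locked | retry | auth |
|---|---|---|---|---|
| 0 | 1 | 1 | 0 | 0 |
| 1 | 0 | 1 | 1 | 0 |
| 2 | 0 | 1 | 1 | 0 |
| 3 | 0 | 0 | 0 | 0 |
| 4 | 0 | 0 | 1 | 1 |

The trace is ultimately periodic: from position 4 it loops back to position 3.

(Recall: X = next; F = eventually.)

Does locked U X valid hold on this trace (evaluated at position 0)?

Does not hold

Walking from position 0: at position 3, X valid has not yet held and locked fails, so locked U X valid is false.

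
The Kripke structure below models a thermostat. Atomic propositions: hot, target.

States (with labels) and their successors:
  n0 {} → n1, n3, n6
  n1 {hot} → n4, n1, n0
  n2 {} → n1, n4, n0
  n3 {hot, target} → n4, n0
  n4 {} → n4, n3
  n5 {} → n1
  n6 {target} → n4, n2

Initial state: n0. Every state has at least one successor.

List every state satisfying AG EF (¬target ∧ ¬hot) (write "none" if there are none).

{n0, n1, n2, n3, n4, n5, n6}

States satisfying EF (¬target ∧ ¬hot): {n0, n1, n2, n3, n4, n5, n6}.
States satisfying AG EF (¬target ∧ ¬hot): {n0, n1, n2, n3, n4, n5, n6}.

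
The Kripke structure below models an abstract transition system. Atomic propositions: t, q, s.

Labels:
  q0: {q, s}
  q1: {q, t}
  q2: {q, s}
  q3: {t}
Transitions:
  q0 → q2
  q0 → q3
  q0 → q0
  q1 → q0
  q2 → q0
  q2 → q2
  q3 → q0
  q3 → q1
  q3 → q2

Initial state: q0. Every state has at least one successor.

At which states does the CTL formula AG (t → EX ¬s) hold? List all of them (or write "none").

States satisfying t → EX ¬s: {q0, q2, q3}.
States satisfying AG (t → EX ¬s): ∅.

none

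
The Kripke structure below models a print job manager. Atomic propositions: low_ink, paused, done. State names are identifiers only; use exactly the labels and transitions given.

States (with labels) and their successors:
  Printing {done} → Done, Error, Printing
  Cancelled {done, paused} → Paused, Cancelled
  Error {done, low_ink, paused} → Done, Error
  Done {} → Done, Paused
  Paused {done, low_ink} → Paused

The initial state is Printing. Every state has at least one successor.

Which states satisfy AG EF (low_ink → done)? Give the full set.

States satisfying EF (low_ink → done): {Printing, Cancelled, Error, Done, Paused}.
States satisfying AG EF (low_ink → done): {Printing, Cancelled, Error, Done, Paused}.

{Printing, Cancelled, Error, Done, Paused}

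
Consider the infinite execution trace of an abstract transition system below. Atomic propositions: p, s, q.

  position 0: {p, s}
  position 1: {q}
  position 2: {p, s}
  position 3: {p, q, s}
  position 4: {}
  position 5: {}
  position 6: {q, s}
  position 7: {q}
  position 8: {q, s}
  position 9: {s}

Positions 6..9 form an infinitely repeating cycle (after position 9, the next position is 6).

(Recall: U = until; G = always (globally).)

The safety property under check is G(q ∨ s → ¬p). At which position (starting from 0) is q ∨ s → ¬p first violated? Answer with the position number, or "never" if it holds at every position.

At position 0 the labels are {p, s}, so q ∨ s → ¬p is false there. This is the first violation.

0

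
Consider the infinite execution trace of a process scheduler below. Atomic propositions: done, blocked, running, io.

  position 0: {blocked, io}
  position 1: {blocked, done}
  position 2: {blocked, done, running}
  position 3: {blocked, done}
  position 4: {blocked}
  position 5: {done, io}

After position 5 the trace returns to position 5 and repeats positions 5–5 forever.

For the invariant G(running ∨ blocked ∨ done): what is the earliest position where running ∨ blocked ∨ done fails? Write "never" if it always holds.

running ∨ blocked ∨ done holds at every position 0..5, and those are all the positions the trace ever visits, so the invariant G(running ∨ blocked ∨ done) is never violated.

never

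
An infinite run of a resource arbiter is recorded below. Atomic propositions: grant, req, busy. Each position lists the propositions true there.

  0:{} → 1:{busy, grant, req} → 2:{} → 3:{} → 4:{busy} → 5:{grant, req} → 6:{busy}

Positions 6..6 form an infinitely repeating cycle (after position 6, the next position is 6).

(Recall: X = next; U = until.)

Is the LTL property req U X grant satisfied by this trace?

Holds

Walking from position 0: X grant first holds at position 0, and req holds at every earlier position along the way, so req U X grant holds.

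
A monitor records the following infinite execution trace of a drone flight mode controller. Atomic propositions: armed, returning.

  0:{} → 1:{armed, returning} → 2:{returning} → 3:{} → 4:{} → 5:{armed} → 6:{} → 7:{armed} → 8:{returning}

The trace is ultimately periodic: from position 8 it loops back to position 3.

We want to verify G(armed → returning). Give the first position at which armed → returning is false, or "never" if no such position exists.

Check armed → returning at each position in order: 0 ✓, 1 ✓, 2 ✓, 3 ✓, 4 ✓.
At position 5 the labels are {armed}, so armed → returning is false there. This is the first violation.

5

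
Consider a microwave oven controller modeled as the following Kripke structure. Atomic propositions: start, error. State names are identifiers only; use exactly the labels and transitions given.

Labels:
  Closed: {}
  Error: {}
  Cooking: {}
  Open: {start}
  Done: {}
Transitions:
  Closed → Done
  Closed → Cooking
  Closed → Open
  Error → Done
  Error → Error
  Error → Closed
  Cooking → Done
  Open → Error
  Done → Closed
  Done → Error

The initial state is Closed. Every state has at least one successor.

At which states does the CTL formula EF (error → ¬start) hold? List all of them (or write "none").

States satisfying error → ¬start: {Closed, Error, Cooking, Open, Done}.
States satisfying EF (error → ¬start): {Closed, Error, Cooking, Open, Done}.

{Closed, Error, Cooking, Open, Done}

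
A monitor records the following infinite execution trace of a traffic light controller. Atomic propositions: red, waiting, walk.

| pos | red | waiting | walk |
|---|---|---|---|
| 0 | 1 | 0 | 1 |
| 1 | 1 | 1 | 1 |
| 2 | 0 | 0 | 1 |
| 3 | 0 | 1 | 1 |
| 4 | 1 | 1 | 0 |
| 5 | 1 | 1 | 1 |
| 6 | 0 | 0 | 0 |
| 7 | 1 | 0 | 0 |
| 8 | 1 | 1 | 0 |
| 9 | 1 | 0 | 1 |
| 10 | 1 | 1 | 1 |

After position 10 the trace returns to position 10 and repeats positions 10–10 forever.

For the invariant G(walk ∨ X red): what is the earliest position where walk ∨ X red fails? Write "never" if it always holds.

walk ∨ X red holds at every position 0..10, and those are all the positions the trace ever visits, so the invariant G(walk ∨ X red) is never violated.

never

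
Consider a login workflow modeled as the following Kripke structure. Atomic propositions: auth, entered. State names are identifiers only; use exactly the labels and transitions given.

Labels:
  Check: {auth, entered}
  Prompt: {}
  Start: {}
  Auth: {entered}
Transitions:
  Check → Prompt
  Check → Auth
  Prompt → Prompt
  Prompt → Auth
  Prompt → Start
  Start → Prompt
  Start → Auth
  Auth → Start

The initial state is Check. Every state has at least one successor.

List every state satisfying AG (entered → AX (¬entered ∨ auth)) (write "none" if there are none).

{Prompt, Start, Auth}

States satisfying entered → AX (¬entered ∨ auth): {Prompt, Start, Auth}.
States satisfying AG (entered → AX (¬entered ∨ auth)): {Prompt, Start, Auth}.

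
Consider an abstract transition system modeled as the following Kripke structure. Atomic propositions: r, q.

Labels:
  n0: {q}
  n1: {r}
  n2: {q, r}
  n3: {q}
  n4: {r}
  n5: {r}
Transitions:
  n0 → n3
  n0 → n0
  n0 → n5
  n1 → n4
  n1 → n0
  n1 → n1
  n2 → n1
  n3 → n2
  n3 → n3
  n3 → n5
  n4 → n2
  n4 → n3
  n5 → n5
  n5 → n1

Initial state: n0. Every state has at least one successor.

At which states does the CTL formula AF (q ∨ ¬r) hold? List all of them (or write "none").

States satisfying q ∨ ¬r: {n0, n2, n3}.
States satisfying AF (q ∨ ¬r): {n0, n2, n3, n4}.

{n0, n2, n3, n4}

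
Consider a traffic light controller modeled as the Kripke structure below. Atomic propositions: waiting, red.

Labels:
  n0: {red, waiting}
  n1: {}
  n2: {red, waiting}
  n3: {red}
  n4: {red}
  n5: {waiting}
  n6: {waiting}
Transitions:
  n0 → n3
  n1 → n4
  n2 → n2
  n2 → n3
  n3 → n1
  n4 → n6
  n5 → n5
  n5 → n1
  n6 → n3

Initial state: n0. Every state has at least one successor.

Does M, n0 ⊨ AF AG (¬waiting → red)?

Does not hold

States satisfying AG (¬waiting → red): ∅.
States satisfying AF AG (¬waiting → red): ∅.
There is a path from n0 along which AG (¬waiting → red) never holds.
n0 ∉ Sat(AF AG (¬waiting → red)).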